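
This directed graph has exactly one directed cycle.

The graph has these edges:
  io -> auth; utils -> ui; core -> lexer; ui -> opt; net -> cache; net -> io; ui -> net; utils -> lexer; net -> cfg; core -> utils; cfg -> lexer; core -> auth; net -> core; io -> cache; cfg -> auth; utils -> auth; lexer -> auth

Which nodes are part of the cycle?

DFS with gray/black marking from ui:
ui gray
  opt gray
  opt black
  net gray
    core gray
      auth gray
      auth black
      lexer gray
        lexer→auth: auth black — skip
      lexer black
      utils gray
        utils→lexer: lexer black — skip
        utils→auth: auth black — skip
        utils→ui: ui is gray → back edge
Back edge closes the cycle ui → net → core → utils → ui; its vertices are {ui, net, core, utils}.

ui, net, core, utils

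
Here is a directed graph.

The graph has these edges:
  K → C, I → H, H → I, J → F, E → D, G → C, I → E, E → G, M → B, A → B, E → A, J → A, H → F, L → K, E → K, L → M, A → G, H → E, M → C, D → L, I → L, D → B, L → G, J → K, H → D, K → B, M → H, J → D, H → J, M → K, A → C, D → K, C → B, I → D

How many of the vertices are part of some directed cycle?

A vertex is on a directed cycle iff it belongs to a strongly connected component of size ≥ 2 (or has a self-loop).
The vertices on cycles are {D, E, H, I, J, L, M} — 7 in total.

7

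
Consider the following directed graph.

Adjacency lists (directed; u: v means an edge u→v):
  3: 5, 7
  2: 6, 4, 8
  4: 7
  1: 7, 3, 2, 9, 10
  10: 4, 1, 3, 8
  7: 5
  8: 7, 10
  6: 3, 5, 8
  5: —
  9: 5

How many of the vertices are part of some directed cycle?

A vertex is on a directed cycle iff it belongs to a strongly connected component of size ≥ 2 (or has a self-loop).
The vertices on cycles are {1, 2, 6, 8, 10} — 5 in total.

5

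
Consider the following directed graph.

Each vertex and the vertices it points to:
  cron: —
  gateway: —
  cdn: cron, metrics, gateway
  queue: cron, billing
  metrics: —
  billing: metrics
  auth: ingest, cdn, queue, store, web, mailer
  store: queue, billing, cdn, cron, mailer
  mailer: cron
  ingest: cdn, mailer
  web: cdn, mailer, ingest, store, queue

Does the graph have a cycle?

DFS with white/gray/black marking, starting from metrics:
metrics gray
metrics black
cron gray
cron black
gateway gray
gateway black
cdn gray
  cdn→cron: cron black — skip
  cdn→metrics: metrics black — skip
  cdn→gateway: gateway black — skip
cdn black
queue gray
  queue→cron: cron black — skip
  billing gray
    billing→metrics: metrics black — skip
  billing black
queue black
auth gray
  ingest gray
    ingest→cdn: cdn black — skip
    mailer gray
      mailer→cron: cron black — skip
    mailer black
  ingest black
  auth→cdn: cdn black — skip
  auth→queue: queue black — skip
  store gray
    store→queue: queue black — skip
    store→billing: billing black — skip
    store→cdn: cdn black — skip
    store→cron: cron black — skip
    store→mailer: mailer black — skip
  store black
  web gray
    web→cdn: cdn black — skip
    web→mailer: mailer black — skip
    web→ingest: ingest black — skip
    web→store: store black — skip
    web→queue: queue black — skip
  web black
  auth→mailer: mailer black — skip
auth black
Every edge goes to a white or black vertex — no back edge, so the graph is acyclic.

No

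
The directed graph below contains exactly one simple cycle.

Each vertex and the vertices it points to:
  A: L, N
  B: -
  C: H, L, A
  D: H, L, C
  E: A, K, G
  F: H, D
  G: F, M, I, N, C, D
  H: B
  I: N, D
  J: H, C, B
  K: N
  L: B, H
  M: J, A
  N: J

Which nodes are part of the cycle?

A, C, J, N

DFS with gray/black marking from A:
A gray
  L gray
    B gray
    B black
    H gray
      H→B: B black — skip
    H black
  L black
  N gray
    J gray
      J→H: H black — skip
      C gray
        C→H: H black — skip
        C→L: L black — skip
        C→A: A is gray → back edge
Back edge closes the cycle A → N → J → C → A; its vertices are {A, C, J, N}.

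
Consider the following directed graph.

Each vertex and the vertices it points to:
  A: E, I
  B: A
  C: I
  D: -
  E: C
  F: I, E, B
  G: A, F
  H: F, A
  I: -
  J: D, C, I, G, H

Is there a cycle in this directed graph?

DFS with white/gray/black marking, starting from F:
F gray
  I gray
  I black
  E gray
    C gray
      C→I: I black — skip
    C black
  E black
  B gray
    A gray
      A→E: E black — skip
      A→I: I black — skip
    A black
  B black
F black
D gray
D black
G gray
  G→A: A black — skip
  G→F: F black — skip
G black
H gray
  H→F: F black — skip
  H→A: A black — skip
H black
J gray
  J→D: D black — skip
  J→C: C black — skip
  J→I: I black — skip
  J→G: G black — skip
  J→H: H black — skip
J black
Every edge goes to a white or black vertex — no back edge, so the graph is acyclic.

No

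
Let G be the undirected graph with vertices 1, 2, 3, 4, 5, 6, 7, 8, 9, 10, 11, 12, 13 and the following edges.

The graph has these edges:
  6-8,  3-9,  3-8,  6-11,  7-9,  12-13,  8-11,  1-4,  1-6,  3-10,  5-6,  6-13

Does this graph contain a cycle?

DFS, tracking each vertex's parent; an edge to a visited non-parent vertex closes a cycle.
Start from 9:
visit 9 (parent –)
  visit 7 (parent 9)
    7–9: parent, skip
  visit 3 (parent 9)
    visit 8 (parent 3)
      visit 11 (parent 8)
        11–8: parent, skip
        visit 6 (parent 11)
          visit 1 (parent 6)
            visit 4 (parent 1)
              4–1: parent, skip
            1–6: parent, skip
          6–11: parent, skip
          6–8: 8 visited and ≠ parent → cycle
Cycle: 8 – 11 – 6 – 8.

Yes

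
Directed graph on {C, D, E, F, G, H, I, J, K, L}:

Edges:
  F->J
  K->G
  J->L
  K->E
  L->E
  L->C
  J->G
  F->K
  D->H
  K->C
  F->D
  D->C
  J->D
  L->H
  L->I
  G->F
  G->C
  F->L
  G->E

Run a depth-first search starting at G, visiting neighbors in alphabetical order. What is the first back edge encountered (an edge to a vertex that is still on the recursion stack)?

DFS from G (visiting neighbors in alphabetical order); mark gray on enter, black on exit:
G gray
  C gray
  C black
  E gray
  E black
  F gray
    D gray
      D→C: C black — skip
      H gray
      H black
    D black
    J gray
      J→D: D black — skip
      J→G: G is gray → back edge
First back edge: J → G.

J->G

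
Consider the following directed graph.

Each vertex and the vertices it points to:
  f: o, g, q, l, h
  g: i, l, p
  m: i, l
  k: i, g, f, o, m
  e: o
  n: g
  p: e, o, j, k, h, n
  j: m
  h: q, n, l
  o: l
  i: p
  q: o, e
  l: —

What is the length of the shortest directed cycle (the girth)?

For each vertex v, BFS finds the shortest path from v back to v.
The shortest such closed walk is p → k → i → p, length 3.

3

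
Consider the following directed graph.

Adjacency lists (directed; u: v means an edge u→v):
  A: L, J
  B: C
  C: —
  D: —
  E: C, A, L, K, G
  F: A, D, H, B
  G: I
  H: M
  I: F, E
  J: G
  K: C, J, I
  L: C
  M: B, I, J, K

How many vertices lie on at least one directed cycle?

9

A vertex is on a directed cycle iff it belongs to a strongly connected component of size ≥ 2 (or has a self-loop).
The vertices on cycles are {A, E, F, G, H, I, J, K, M} — 9 in total.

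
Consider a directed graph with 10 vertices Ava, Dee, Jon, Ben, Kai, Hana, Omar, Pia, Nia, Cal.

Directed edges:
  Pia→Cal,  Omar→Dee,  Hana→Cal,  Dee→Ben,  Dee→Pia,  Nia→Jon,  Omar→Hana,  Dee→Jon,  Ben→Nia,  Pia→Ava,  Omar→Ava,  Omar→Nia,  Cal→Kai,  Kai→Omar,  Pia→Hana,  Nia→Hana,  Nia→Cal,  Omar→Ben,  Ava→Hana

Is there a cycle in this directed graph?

DFS with white/gray/black marking, starting from Pia:
Pia gray
  Cal gray
    Kai gray
      Omar gray
        Hana gray
          Hana→Cal: Cal is gray → back edge
Back edge found, so a cycle exists: Cal → Kai → Omar → Hana → Cal.

Yes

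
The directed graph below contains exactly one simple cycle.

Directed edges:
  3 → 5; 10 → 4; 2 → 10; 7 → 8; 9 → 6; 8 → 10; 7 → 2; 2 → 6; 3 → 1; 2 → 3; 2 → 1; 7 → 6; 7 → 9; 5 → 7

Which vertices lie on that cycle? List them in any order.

2, 3, 5, 7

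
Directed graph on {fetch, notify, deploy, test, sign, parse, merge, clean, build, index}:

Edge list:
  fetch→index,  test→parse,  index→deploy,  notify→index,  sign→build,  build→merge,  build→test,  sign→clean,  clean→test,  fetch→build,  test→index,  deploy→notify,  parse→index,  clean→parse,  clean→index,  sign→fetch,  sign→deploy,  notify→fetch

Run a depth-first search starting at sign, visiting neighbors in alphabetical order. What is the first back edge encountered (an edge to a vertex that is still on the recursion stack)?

fetch->build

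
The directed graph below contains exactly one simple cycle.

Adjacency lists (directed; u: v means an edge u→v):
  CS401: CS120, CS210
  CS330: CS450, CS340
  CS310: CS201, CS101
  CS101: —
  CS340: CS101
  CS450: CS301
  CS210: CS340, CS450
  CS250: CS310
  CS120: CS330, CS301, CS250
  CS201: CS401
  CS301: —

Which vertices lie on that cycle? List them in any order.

DFS with gray/black marking from CS401:
CS401 gray
  CS120 gray
    CS330 gray
      CS450 gray
        CS301 gray
        CS301 black
      CS450 black
      CS340 gray
        CS101 gray
        CS101 black
      CS340 black
    CS330 black
    CS120→CS301: CS301 black — skip
    CS250 gray
      CS310 gray
        CS201 gray
          CS201→CS401: CS401 is gray → back edge
Back edge closes the cycle CS401 → CS120 → CS250 → CS310 → CS201 → CS401; its vertices are {CS120, CS201, CS250, CS310, CS401}.

CS120, CS201, CS250, CS310, CS401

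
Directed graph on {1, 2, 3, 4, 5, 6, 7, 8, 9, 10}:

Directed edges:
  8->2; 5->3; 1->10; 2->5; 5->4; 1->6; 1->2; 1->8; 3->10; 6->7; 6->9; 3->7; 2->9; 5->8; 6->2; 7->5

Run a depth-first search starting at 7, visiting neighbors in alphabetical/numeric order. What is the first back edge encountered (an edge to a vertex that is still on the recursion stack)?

3→7

DFS from 7 (visiting neighbors in alphabetical/numeric order); mark gray on enter, black on exit:
7 gray
  5 gray
    3 gray
      3→7: 7 is gray → back edge
First back edge: 3 → 7.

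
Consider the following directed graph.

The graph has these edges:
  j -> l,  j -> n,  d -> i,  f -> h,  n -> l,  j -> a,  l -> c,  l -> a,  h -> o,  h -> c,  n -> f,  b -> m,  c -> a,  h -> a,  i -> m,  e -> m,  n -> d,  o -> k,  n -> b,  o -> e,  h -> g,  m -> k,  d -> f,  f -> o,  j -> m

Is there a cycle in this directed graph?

DFS with white/gray/black marking, starting from g:
g gray
g black
a gray
a black
b gray
  m gray
    k gray
    k black
  m black
b black
c gray
  c→a: a black — skip
c black
d gray
  i gray
    i→m: m black — skip
  i black
  f gray
    h gray
      h→c: c black — skip
      h→g: g black — skip
      h→a: a black — skip
      o gray
        o→k: k black — skip
        e gray
          e→m: m black — skip
        e black
      o black
    h black
    f→o: o black — skip
  f black
d black
j gray
  j→m: m black — skip
  j→a: a black — skip
  l gray
    l→a: a black — skip
    l→c: c black — skip
  l black
  n gray
    n→d: d black — skip
    n→b: b black — skip
    n→f: f black — skip
    n→l: l black — skip
  n black
j black
Every edge goes to a white or black vertex — no back edge, so the graph is acyclic.

No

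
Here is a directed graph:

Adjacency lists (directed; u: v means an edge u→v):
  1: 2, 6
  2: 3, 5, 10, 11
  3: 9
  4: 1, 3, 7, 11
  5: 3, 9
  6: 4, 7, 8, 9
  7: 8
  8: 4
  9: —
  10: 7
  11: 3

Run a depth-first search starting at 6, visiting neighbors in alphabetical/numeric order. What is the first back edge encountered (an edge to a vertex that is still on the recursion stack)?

8->4

DFS from 6 (visiting neighbors in alphabetical/numeric order); mark gray on enter, black on exit:
6 gray
  4 gray
    1 gray
      2 gray
        3 gray
          9 gray
          9 black
        3 black
        5 gray
          5→3: 3 black — skip
          5→9: 9 black — skip
        5 black
        10 gray
          7 gray
            8 gray
              8→4: 4 is gray → back edge
First back edge: 8 → 4.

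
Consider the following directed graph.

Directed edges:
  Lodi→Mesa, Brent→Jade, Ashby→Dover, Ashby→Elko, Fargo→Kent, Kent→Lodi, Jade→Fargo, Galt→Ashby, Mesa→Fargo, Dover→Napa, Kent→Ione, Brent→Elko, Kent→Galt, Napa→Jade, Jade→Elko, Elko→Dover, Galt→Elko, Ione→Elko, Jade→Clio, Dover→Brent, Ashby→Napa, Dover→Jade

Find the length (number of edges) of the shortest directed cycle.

For each vertex v, BFS finds the shortest path from v back to v.
The shortest such closed walk is Dover → Jade → Elko → Dover, length 3.

3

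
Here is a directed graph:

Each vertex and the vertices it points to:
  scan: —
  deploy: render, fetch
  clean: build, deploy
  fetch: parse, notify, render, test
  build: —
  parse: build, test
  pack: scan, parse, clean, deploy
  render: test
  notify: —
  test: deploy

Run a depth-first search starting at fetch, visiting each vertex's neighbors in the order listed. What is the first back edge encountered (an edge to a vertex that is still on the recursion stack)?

DFS from fetch (visiting each vertex's neighbors in the order listed); mark gray on enter, black on exit:
fetch gray
  parse gray
    build gray
    build black
    test gray
      deploy gray
        render gray
          render→test: test is gray → back edge
First back edge: render → test.

render→test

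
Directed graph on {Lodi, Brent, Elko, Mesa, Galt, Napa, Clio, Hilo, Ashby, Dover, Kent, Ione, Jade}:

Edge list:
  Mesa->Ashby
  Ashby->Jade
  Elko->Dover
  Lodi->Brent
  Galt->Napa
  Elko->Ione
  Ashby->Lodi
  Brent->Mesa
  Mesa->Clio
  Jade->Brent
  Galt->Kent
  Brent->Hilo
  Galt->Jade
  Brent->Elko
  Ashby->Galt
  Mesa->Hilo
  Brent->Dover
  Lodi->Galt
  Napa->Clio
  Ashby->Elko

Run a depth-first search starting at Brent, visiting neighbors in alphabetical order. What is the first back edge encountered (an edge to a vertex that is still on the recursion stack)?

Jade→Brent

DFS from Brent (visiting neighbors in alphabetical order); mark gray on enter, black on exit:
Brent gray
  Dover gray
  Dover black
  Elko gray
    Elko→Dover: Dover black — skip
    Ione gray
    Ione black
  Elko black
  Hilo gray
  Hilo black
  Mesa gray
    Ashby gray
      Ashby→Elko: Elko black — skip
      Galt gray
        Jade gray
          Jade→Brent: Brent is gray → back edge
First back edge: Jade → Brent.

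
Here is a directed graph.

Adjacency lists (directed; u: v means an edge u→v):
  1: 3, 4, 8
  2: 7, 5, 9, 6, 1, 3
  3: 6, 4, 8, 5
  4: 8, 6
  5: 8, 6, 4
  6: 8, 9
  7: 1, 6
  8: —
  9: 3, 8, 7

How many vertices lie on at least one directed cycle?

A vertex is on a directed cycle iff it belongs to a strongly connected component of size ≥ 2 (or has a self-loop).
The vertices on cycles are {1, 3, 4, 5, 6, 7, 9} — 7 in total.

7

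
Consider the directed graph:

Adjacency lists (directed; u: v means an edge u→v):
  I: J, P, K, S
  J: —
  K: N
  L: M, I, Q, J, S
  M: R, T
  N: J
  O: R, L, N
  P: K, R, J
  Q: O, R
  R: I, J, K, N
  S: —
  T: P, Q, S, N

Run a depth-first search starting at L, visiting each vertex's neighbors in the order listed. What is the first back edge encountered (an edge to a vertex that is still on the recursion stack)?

DFS from L (visiting each vertex's neighbors in the order listed); mark gray on enter, black on exit:
L gray
  M gray
    R gray
      I gray
        J gray
        J black
        P gray
          K gray
            N gray
              N→J: J black — skip
            N black
          K black
          P→R: R is gray → back edge
First back edge: P → R.

P->R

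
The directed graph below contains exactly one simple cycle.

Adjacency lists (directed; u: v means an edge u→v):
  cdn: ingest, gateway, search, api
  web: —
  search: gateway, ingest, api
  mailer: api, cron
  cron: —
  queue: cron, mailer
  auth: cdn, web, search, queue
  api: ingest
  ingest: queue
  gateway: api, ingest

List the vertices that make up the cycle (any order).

api, queue, ingest, mailer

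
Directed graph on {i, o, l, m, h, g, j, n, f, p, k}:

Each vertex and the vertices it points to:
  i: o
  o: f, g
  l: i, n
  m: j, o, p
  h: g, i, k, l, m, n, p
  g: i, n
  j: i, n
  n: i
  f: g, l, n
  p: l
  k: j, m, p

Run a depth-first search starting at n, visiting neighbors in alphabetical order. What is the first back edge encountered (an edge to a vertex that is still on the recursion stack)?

g→i

DFS from n (visiting neighbors in alphabetical order); mark gray on enter, black on exit:
n gray
  i gray
    o gray
      f gray
        g gray
          g→i: i is gray → back edge
First back edge: g → i.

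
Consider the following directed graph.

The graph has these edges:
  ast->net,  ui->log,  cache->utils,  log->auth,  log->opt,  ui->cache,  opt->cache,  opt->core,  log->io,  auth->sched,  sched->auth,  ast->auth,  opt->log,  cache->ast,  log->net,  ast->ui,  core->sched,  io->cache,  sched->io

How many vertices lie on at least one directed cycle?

9

A vertex is on a directed cycle iff it belongs to a strongly connected component of size ≥ 2 (or has a self-loop).
The vertices on cycles are {io, ui, ast, log, opt, auth, core, cache, sched} — 9 in total.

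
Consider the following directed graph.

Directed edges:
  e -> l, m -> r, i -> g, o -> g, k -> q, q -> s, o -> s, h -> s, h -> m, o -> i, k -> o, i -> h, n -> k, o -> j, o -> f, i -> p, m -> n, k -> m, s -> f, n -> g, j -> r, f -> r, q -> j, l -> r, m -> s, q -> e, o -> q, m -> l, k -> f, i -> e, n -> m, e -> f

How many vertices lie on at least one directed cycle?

6

A vertex is on a directed cycle iff it belongs to a strongly connected component of size ≥ 2 (or has a self-loop).
The vertices on cycles are {h, i, k, m, n, o} — 6 in total.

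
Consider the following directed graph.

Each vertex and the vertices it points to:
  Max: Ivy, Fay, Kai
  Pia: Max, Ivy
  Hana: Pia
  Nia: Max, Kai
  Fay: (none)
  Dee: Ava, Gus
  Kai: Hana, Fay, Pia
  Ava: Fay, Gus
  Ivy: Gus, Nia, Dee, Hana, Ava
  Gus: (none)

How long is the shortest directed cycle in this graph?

For each vertex v, BFS finds the shortest path from v back to v.
The shortest such closed walk is Pia → Max → Kai → Pia, length 3.

3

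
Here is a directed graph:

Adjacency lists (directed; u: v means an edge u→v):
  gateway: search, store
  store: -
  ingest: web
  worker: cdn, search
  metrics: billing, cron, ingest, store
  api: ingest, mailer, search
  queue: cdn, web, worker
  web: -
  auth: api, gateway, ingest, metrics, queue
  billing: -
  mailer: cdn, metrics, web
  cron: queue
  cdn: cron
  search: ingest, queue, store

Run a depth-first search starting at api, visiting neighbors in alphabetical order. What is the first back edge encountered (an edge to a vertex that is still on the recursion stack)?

queue->cdn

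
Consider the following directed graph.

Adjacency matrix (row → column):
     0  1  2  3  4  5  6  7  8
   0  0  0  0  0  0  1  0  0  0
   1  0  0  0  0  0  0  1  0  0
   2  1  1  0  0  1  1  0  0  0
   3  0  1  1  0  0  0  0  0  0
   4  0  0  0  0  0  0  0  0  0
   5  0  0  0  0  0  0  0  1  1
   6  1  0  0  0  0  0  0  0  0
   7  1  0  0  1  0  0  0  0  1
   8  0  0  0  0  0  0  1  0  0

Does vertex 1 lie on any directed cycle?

1 is on a cycle iff 1 can reach itself via ≥1 edge.
1 → 6 → 0 → 5 → 7 → 3 → 1 — yes.

Yes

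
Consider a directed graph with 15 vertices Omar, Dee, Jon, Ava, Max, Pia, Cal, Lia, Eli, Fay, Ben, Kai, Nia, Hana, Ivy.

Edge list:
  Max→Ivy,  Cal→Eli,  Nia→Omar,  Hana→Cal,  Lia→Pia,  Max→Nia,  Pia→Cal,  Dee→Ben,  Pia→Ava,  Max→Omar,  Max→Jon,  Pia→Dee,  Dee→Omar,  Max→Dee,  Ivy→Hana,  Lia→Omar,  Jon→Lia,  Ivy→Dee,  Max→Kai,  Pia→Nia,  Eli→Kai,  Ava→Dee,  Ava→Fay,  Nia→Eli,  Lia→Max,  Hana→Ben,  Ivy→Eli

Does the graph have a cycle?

Yes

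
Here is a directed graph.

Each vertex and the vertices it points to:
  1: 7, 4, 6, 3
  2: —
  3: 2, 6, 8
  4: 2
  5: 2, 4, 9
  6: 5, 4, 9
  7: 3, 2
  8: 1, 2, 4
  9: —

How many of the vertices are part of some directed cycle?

4

A vertex is on a directed cycle iff it belongs to a strongly connected component of size ≥ 2 (or has a self-loop).
The vertices on cycles are {1, 3, 7, 8} — 4 in total.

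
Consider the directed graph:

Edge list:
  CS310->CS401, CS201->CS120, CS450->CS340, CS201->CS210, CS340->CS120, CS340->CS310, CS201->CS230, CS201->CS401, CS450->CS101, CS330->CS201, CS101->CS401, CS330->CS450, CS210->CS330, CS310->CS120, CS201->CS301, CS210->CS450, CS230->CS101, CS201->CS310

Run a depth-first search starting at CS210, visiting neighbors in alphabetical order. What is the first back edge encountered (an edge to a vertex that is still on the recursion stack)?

DFS from CS210 (visiting neighbors in alphabetical order); mark gray on enter, black on exit:
CS210 gray
  CS330 gray
    CS201 gray
      CS120 gray
      CS120 black
      CS201→CS210: CS210 is gray → back edge
First back edge: CS201 → CS210.

CS201->CS210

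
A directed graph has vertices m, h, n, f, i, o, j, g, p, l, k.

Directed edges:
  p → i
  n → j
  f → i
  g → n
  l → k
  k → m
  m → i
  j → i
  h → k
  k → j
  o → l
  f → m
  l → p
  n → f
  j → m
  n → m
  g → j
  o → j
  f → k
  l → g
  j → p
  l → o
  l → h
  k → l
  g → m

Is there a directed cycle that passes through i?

No

i lies on a cycle iff there is a path from i back to itself.
Exploring from i, it never reaches itself; equivalently, its strongly connected component is a singleton.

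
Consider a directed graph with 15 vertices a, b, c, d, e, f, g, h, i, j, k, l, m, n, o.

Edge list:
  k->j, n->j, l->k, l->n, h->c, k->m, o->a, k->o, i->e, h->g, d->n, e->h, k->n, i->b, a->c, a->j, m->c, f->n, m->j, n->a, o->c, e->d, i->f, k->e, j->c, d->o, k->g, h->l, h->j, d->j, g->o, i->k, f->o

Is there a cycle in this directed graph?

DFS with white/gray/black marking, starting from b:
b gray
b black
a gray
  c gray
  c black
  j gray
    j→c: c black — skip
  j black
a black
d gray
  o gray
    o→c: c black — skip
    o→a: a black — skip
  o black
  n gray
    n→j: j black — skip
    n→a: a black — skip
  n black
  d→j: j black — skip
d black
e gray
  e→d: d black — skip
  h gray
    h→c: c black — skip
    g gray
      g→o: o black — skip
    g black
    l gray
      l→n: n black — skip
      k gray
        m gray
          m→c: c black — skip
          m→j: j black — skip
        m black
        k→j: j black — skip
        k→n: n black — skip
        k→e: e is gray → back edge
Back edge found, so a cycle exists: e → h → l → k → e.

Yes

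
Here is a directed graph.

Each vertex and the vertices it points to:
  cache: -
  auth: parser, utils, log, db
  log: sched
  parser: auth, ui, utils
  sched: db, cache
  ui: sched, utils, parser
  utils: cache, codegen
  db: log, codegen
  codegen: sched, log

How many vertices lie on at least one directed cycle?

7

A vertex is on a directed cycle iff it belongs to a strongly connected component of size ≥ 2 (or has a self-loop).
The vertices on cycles are {db, ui, log, auth, sched, parser, codegen} — 7 in total.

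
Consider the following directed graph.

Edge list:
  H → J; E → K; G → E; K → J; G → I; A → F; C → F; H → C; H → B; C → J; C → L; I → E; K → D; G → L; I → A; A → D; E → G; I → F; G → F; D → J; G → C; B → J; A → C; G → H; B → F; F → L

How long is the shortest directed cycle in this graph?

2

For each vertex v, BFS finds the shortest path from v back to v.
The shortest such closed walk is G → E → G, length 2.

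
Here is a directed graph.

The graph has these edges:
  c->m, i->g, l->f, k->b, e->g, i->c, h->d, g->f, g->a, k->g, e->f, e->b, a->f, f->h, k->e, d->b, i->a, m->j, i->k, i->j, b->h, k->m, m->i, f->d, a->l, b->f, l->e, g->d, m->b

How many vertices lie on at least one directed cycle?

12

A vertex is on a directed cycle iff it belongs to a strongly connected component of size ≥ 2 (or has a self-loop).
The vertices on cycles are {a, b, c, d, e, f, g, h, i, k, l, m} — 12 in total.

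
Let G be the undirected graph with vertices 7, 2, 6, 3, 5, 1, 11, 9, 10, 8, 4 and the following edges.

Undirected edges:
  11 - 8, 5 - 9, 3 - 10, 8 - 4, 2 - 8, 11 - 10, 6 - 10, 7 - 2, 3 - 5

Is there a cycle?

DFS, tracking each vertex's parent; an edge to a visited non-parent vertex closes a cycle.
Start from 11:
visit 11 (parent –)
  visit 10 (parent 11)
    visit 6 (parent 10)
      6–10: parent, skip
    10–11: parent, skip
    visit 3 (parent 10)
      visit 5 (parent 3)
        5–3: parent, skip
        visit 9 (parent 5)
          9–5: parent, skip
      3–10: parent, skip
  visit 8 (parent 11)
    visit 2 (parent 8)
      2–8: parent, skip
      visit 7 (parent 2)
        7–2: parent, skip
    visit 4 (parent 8)
      4–8: parent, skip
    8–11: parent, skip
visit 1 (parent –)
No non-parent visited neighbor found — the graph is a forest.

No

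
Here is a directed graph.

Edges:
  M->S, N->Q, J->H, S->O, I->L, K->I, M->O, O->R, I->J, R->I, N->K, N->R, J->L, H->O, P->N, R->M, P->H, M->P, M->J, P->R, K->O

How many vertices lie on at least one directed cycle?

10

A vertex is on a directed cycle iff it belongs to a strongly connected component of size ≥ 2 (or has a self-loop).
The vertices on cycles are {H, I, J, K, M, N, O, P, R, S} — 10 in total.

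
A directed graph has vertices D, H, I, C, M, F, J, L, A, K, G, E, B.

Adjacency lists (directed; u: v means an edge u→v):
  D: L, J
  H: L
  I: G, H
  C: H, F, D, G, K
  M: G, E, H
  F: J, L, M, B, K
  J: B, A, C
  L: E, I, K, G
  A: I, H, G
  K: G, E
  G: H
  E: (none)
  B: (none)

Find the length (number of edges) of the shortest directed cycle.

For each vertex v, BFS finds the shortest path from v back to v.
The shortest such closed walk is J → C → D → J, length 3.

3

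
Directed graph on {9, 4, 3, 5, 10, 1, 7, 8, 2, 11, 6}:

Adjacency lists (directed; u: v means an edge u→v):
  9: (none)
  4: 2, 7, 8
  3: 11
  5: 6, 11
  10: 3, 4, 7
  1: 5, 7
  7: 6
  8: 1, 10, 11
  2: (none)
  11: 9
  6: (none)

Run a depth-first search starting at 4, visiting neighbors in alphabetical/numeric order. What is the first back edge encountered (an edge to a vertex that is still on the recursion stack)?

10→4

DFS from 4 (visiting neighbors in alphabetical/numeric order); mark gray on enter, black on exit:
4 gray
  2 gray
  2 black
  7 gray
    6 gray
    6 black
  7 black
  8 gray
    1 gray
      5 gray
        5→6: 6 black — skip
        11 gray
          9 gray
          9 black
        11 black
      5 black
      1→7: 7 black — skip
    1 black
    10 gray
      3 gray
        3→11: 11 black — skip
      3 black
      10→4: 4 is gray → back edge
First back edge: 10 → 4.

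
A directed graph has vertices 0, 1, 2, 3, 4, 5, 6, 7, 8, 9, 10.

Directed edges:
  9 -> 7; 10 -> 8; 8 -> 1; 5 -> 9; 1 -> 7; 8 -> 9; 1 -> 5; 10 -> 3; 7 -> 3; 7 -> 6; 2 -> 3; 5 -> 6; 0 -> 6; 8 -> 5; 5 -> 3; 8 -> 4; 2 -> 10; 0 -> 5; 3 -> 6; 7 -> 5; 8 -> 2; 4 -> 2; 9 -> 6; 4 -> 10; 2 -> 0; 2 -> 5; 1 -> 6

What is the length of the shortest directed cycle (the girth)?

For each vertex v, BFS finds the shortest path from v back to v.
The shortest such closed walk is 10 → 8 → 4 → 10, length 3.

3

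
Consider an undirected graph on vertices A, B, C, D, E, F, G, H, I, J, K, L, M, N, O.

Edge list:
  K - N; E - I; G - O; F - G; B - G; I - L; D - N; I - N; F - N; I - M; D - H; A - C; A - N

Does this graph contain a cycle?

No

DFS, tracking each vertex's parent; an edge to a visited non-parent vertex closes a cycle.
Start from K:
visit K (parent –)
  visit N (parent K)
    N–K: parent, skip
    visit D (parent N)
      visit H (parent D)
        H–D: parent, skip
      D–N: parent, skip
    visit A (parent N)
      visit C (parent A)
        C–A: parent, skip
      A–N: parent, skip
    visit I (parent N)
      visit E (parent I)
        E–I: parent, skip
      visit L (parent I)
        L–I: parent, skip
      visit M (parent I)
        M–I: parent, skip
      I–N: parent, skip
    visit F (parent N)
      F–N: parent, skip
      visit G (parent F)
        visit O (parent G)
          O–G: parent, skip
        visit B (parent G)
          B–G: parent, skip
        G–F: parent, skip
visit J (parent –)
No non-parent visited neighbor found — the graph is a forest.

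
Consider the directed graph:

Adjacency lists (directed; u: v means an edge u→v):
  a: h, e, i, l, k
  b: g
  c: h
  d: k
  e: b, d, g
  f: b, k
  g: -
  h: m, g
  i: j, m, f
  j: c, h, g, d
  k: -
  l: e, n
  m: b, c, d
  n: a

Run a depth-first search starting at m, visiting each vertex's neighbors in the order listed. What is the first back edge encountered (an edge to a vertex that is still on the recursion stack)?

DFS from m (visiting each vertex's neighbors in the order listed); mark gray on enter, black on exit:
m gray
  b gray
    g gray
    g black
  b black
  c gray
    h gray
      h→m: m is gray → back edge
First back edge: h → m.

h->m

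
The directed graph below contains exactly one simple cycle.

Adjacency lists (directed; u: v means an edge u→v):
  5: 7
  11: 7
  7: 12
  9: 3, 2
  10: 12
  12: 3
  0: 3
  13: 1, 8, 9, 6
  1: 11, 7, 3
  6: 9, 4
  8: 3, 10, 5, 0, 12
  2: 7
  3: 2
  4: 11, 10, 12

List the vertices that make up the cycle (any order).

DFS with gray/black marking from 12:
12 gray
  3 gray
    2 gray
      7 gray
        7→12: 12 is gray → back edge
Back edge closes the cycle 12 → 3 → 2 → 7 → 12; its vertices are {2, 3, 7, 12}.

2, 3, 7, 12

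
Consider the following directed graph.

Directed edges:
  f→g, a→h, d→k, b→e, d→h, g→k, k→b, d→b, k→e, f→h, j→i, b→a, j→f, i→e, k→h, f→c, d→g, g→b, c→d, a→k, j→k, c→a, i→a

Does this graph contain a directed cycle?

Yes

DFS with white/gray/black marking, starting from c:
c gray
  a gray
    h gray
    h black
    k gray
      k→h: h black — skip
      e gray
      e black
      b gray
        b→e: e black — skip
        b→a: a is gray → back edge
Back edge found, so a cycle exists: a → k → b → a.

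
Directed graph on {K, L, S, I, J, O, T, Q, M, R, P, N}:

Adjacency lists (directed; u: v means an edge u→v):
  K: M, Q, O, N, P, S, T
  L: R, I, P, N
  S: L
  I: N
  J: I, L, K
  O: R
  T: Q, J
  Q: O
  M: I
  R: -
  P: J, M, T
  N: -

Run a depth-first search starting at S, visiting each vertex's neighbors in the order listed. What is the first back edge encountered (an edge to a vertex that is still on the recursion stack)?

J→L

DFS from S (visiting each vertex's neighbors in the order listed); mark gray on enter, black on exit:
S gray
  L gray
    R gray
    R black
    I gray
      N gray
      N black
    I black
    P gray
      J gray
        J→I: I black — skip
        J→L: L is gray → back edge
First back edge: J → L.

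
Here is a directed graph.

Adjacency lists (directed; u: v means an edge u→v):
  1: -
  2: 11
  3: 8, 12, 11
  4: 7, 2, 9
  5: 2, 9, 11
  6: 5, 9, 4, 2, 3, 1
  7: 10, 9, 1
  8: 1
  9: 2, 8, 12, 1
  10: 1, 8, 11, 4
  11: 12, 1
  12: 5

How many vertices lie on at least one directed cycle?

A vertex is on a directed cycle iff it belongs to a strongly connected component of size ≥ 2 (or has a self-loop).
The vertices on cycles are {2, 4, 5, 7, 9, 10, 11, 12} — 8 in total.

8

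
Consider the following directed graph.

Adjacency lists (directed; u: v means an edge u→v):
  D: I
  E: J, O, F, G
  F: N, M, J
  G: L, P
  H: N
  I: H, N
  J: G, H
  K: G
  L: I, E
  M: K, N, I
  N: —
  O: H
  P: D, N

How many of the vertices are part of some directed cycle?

A vertex is on a directed cycle iff it belongs to a strongly connected component of size ≥ 2 (or has a self-loop).
The vertices on cycles are {E, F, G, J, K, L, M} — 7 in total.

7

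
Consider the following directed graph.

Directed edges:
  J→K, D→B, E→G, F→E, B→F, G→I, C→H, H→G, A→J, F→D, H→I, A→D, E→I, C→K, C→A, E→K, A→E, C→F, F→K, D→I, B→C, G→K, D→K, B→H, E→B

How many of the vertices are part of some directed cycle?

6

A vertex is on a directed cycle iff it belongs to a strongly connected component of size ≥ 2 (or has a self-loop).
The vertices on cycles are {A, B, C, D, E, F} — 6 in total.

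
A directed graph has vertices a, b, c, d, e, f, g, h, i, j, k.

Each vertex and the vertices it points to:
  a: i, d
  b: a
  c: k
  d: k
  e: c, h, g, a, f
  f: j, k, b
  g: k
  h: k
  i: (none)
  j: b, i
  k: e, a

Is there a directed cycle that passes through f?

f is on a cycle iff f can reach itself via ≥1 edge.
f → k → e → f — yes.

Yes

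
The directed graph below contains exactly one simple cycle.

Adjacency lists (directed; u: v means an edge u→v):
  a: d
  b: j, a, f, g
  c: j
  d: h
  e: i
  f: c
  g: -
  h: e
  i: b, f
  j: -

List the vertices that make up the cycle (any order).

DFS with gray/black marking from e:
e gray
  i gray
    b gray
      j gray
      j black
      a gray
        d gray
          h gray
            h→e: e is gray → back edge
Back edge closes the cycle e → i → b → a → d → h → e; its vertices are {a, b, d, e, h, i}.

a, b, d, e, h, i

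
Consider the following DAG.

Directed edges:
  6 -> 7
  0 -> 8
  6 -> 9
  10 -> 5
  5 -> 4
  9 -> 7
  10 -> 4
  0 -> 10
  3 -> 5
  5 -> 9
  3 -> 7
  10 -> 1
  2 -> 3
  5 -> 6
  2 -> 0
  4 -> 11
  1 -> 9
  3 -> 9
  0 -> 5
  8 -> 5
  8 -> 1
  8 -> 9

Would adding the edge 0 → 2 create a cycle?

Yes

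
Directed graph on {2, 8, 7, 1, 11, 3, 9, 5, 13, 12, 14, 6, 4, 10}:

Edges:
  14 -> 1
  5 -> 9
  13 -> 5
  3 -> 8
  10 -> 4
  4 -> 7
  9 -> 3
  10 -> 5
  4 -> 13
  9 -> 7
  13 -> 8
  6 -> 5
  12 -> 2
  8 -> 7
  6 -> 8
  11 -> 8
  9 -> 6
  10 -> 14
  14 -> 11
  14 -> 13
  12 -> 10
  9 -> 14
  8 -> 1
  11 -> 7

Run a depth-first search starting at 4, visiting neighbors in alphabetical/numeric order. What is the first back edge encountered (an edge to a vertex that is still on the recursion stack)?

6→5

DFS from 4 (visiting neighbors in alphabetical/numeric order); mark gray on enter, black on exit:
4 gray
  7 gray
  7 black
  13 gray
    5 gray
      9 gray
        3 gray
          8 gray
            1 gray
            1 black
            8→7: 7 black — skip
          8 black
        3 black
        6 gray
          6→5: 5 is gray → back edge
First back edge: 6 → 5.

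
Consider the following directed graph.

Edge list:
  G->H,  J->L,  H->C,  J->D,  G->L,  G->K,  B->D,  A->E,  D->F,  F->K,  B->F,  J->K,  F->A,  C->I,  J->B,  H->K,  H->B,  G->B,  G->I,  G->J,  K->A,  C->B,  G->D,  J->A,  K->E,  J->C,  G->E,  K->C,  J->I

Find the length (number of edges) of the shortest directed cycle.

For each vertex v, BFS finds the shortest path from v back to v.
The shortest such closed walk is C → B → F → K → C, length 4.

4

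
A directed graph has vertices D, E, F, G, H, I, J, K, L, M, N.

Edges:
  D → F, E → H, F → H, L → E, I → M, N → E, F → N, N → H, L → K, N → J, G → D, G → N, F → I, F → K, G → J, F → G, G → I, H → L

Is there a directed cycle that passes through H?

Yes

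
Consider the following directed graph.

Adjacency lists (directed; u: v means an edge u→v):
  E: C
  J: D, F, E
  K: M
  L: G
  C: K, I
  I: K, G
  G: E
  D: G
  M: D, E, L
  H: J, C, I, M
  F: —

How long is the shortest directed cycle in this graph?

4

For each vertex v, BFS finds the shortest path from v back to v.
The shortest such closed walk is M → E → C → K → M, length 4.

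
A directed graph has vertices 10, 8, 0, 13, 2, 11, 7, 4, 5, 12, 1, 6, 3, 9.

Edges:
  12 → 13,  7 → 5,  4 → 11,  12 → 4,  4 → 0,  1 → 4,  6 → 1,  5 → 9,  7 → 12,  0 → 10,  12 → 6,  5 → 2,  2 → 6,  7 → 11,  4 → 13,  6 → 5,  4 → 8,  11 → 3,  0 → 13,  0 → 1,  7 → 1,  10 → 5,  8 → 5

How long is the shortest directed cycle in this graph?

For each vertex v, BFS finds the shortest path from v back to v.
The shortest such closed walk is 4 → 0 → 1 → 4, length 3.

3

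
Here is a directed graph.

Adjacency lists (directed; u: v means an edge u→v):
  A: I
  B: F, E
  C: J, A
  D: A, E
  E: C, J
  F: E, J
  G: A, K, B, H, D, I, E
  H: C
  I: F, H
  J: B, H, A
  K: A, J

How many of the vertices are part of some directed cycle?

8

A vertex is on a directed cycle iff it belongs to a strongly connected component of size ≥ 2 (or has a self-loop).
The vertices on cycles are {A, B, C, E, F, H, I, J} — 8 in total.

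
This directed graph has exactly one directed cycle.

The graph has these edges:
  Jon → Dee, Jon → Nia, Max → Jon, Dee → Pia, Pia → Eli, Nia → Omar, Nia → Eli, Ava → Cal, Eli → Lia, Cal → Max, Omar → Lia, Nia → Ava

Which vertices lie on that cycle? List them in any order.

DFS with gray/black marking from Jon:
Jon gray
  Nia gray
    Ava gray
      Cal gray
        Max gray
          Max→Jon: Jon is gray → back edge
Back edge closes the cycle Jon → Nia → Ava → Cal → Max → Jon; its vertices are {Ava, Cal, Jon, Max, Nia}.

Ava, Cal, Jon, Max, Nia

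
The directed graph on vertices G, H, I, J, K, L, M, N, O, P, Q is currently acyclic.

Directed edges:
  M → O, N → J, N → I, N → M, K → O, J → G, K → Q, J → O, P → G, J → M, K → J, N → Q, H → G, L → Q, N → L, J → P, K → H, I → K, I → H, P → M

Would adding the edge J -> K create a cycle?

Yes

Adding J→K creates a cycle iff K can already reach J.
Path from K: K → J.
So K → … → J → K is a cycle.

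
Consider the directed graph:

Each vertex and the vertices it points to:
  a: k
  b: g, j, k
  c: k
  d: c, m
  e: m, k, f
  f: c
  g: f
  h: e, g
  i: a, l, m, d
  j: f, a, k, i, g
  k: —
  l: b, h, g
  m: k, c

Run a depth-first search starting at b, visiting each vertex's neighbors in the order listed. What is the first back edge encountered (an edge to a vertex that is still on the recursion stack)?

l->b

DFS from b (visiting each vertex's neighbors in the order listed); mark gray on enter, black on exit:
b gray
  g gray
    f gray
      c gray
        k gray
        k black
      c black
    f black
  g black
  j gray
    j→f: f black — skip
    a gray
      a→k: k black — skip
    a black
    j→k: k black — skip
    i gray
      i→a: a black — skip
      l gray
        l→b: b is gray → back edge
First back edge: l → b.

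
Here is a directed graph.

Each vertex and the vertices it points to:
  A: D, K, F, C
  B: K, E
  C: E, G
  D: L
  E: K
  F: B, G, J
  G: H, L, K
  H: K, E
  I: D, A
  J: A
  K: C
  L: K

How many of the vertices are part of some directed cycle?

9

A vertex is on a directed cycle iff it belongs to a strongly connected component of size ≥ 2 (or has a self-loop).
The vertices on cycles are {A, C, E, F, G, H, J, K, L} — 9 in total.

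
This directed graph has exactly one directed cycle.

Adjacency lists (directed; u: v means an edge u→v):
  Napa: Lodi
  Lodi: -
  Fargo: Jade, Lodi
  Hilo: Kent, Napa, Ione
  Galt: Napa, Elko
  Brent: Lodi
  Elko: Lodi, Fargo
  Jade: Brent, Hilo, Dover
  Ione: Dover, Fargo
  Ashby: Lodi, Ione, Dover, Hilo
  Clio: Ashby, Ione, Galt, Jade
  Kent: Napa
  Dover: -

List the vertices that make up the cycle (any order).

DFS with gray/black marking from Jade:
Jade gray
  Brent gray
    Lodi gray
    Lodi black
  Brent black
  Hilo gray
    Kent gray
      Napa gray
        Napa→Lodi: Lodi black — skip
      Napa black
    Kent black
    Hilo→Napa: Napa black — skip
    Ione gray
      Dover gray
      Dover black
      Fargo gray
        Fargo→Jade: Jade is gray → back edge
Back edge closes the cycle Jade → Hilo → Ione → Fargo → Jade; its vertices are {Hilo, Ione, Jade, Fargo}.

Hilo, Ione, Jade, Fargo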